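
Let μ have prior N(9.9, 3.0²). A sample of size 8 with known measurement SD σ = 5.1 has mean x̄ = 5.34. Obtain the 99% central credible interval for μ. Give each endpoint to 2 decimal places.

[2.57, 10.53]

Posterior precision = 1/3.0² + 8/5.1² = 0.1111 + 0.3076 = 0.4187, so posterior SD = 1.5455.
Posterior mean = (9.9/3.0² + 8·5.34/5.1²) / 0.4187 = 6.5501.
Interval: 6.5501 ± 2.576 × 1.5455 → [2.57, 10.53].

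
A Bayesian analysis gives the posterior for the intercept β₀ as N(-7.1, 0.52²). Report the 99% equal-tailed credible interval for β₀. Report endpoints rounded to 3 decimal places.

The posterior is symmetric, so the 99% equal-tailed interval is β₀ = -7.1 ± z·0.52 with z = 2.576.
Half-width: 2.576 × 0.52 = 1.339.
-7.1 − 1.339 = -8.439; -7.1 + 1.339 = -5.761.

[-8.439, -5.761]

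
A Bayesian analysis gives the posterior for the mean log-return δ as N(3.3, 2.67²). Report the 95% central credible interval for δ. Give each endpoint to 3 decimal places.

[-1.933, 8.533]

The posterior is symmetric, so the 95% equal-tailed interval is δ = 3.3 ± z·2.67 with z = 1.960.
Half-width: 1.960 × 2.67 = 5.233.
3.3 − 5.233 = -1.933; 3.3 + 5.233 = 8.533.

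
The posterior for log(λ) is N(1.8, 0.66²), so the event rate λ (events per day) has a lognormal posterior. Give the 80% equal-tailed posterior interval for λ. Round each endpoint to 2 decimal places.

[2.60, 14.10]

On the log scale the 80% interval is 1.8 ± 1.282 × 0.66 = [0.9542, 2.6458].
Exponentiate: [e^0.9542, e^2.6458] = [2.60, 14.10].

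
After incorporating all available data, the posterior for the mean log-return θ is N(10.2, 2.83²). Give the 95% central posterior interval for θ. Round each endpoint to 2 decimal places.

The posterior is symmetric, so the 95% equal-tailed interval is θ = 10.2 ± z·2.83 with z = 1.960.
Half-width: 1.960 × 2.83 = 5.55.
10.2 − 5.55 = 4.65; 10.2 + 5.55 = 15.75.

[4.65, 15.75]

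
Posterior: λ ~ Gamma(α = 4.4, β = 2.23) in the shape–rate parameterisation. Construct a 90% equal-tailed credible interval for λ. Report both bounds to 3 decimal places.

Posterior: Gamma(shape 4.4, rate 2.23).
Equal-tailed 90% interval: Gamma(4.4, 2.23) quantiles at 0.05 and 0.95.
Posterior mean ≈ 1.973, SD ≈ 0.941; a Normal approximation gives roughly [0.426, 3.520].
Exact: lower = 0.719; upper = 3.731.

[0.719, 3.731]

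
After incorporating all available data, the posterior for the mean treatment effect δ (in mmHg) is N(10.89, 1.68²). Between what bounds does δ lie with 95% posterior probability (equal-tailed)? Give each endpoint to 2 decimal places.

[7.60, 14.18]

The posterior is symmetric, so the 95% equal-tailed interval is δ = 10.89 ± z·1.68 with z = 1.960.
Half-width: 1.960 × 1.68 = 3.29.
10.89 − 3.29 = 7.60; 10.89 + 3.29 = 14.18.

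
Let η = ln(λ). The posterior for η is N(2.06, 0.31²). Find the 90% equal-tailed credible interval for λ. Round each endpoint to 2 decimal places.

[4.71, 13.06]

On the log scale the 90% interval is 2.06 ± 1.645 × 0.31 = [1.5501, 2.5699].
Exponentiate: [e^1.5501, e^2.5699] = [4.71, 13.06].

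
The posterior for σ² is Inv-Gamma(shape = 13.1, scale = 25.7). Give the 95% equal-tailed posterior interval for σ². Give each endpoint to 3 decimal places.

Inverse-Gamma(13.1, 25.7) quantiles: F⁻¹(0.025) and F⁻¹(0.975).
Equivalently, 1/σ² ~ Gamma(13.1, rate = 25.7); invert its 0.975 and 0.025 quantiles.
Posterior mean ≈ 2.124, SD ≈ 0.638; a Normal approximation gives roughly [0.874, 3.373].
Exact: lower = 1.219; upper = 3.674.

[1.219, 3.674]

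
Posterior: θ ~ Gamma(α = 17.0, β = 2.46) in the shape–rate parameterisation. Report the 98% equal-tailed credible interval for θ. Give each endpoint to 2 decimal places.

[3.62, 11.39]

Posterior: Gamma(shape 17.0, rate 2.46).
Equal-tailed 98% interval: Gamma(17.0, 2.46) quantiles at 0.01 and 0.99.
Posterior mean ≈ 6.91, SD ≈ 1.68; a Normal approximation gives roughly [3.01, 10.81].
Exact: lower = 3.62; upper = 11.39.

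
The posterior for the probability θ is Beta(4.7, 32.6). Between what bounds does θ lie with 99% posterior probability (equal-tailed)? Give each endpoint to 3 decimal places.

[0.027, 0.297]

Posterior: Beta(4.7, 32.6).
Equal-tailed 99% interval: the 0.005 and 0.995 quantiles of Beta(4.7, 32.6).
Posterior mean ≈ 0.126, SD ≈ 0.054; a Normal approximation gives roughly [-0.012, 0.264].
Exact: F⁻¹(0.005) = 0.027; F⁻¹(0.995) = 0.297.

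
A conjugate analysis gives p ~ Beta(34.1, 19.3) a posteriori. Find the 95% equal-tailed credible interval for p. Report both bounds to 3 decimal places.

[0.507, 0.761]

Posterior: Beta(34.1, 19.3).
Equal-tailed 95% interval: the 0.025 and 0.975 quantiles of Beta(34.1, 19.3).
Posterior mean ≈ 0.639, SD ≈ 0.065; a Normal approximation gives roughly [0.511, 0.766].
Exact: F⁻¹(0.025) = 0.507; F⁻¹(0.975) = 0.761.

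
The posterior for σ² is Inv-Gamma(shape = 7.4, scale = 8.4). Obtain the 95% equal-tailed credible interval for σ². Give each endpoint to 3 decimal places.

[0.617, 2.739]

Inverse-Gamma(7.4, 8.4) quantiles: F⁻¹(0.025) and F⁻¹(0.975).
Equivalently, 1/σ² ~ Gamma(7.4, rate = 8.4); invert its 0.975 and 0.025 quantiles.
Posterior mean ≈ 1.312, SD ≈ 0.565; a Normal approximation gives roughly [0.205, 2.420].
Exact: lower = 0.617; upper = 2.739.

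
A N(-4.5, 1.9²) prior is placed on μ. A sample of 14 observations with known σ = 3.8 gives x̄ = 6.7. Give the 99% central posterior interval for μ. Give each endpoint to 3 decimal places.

[1.904, 6.518]

Posterior precision = 1/1.9² + 14/3.8² = 0.2770 + 0.9695 = 1.2465, so posterior SD = 0.8957.
Posterior mean = (-4.5/1.9² + 14·6.7/3.8²) / 1.2465 = 4.2111.
Interval: 4.2111 ± 2.576 × 0.8957 → [1.904, 6.518].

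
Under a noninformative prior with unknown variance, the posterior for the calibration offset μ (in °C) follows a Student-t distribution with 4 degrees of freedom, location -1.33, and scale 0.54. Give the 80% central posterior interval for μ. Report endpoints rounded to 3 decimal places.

The t_4 distribution is symmetric; the 80% interval is -1.33 ± t·0.54 with t_{0.9,4} = 1.533.
Half-width: 1.533 × 0.54 = 0.828.
-1.33 − 0.828 = -2.158; -1.33 + 0.828 = -0.502.

[-2.158, -0.502]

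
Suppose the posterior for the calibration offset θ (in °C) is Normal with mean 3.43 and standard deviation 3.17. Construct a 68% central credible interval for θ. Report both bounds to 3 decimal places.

The posterior is symmetric, so the 68% equal-tailed interval is θ = 3.43 ± z·3.17 with z = 0.994.
Half-width: 0.994 × 3.17 = 3.152.
3.43 − 3.152 = 0.278; 3.43 + 3.152 = 6.582.

[0.278, 6.582]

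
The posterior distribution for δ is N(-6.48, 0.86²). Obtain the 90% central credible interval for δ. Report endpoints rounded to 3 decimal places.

The posterior is symmetric, so the 90% equal-tailed interval is δ = -6.48 ± z·0.86 with z = 1.645.
Half-width: 1.645 × 0.86 = 1.415.
-6.48 − 1.415 = -7.895; -6.48 + 1.415 = -5.065.

[-7.895, -5.065]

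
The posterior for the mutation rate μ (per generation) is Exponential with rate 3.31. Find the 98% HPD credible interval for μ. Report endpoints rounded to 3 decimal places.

[0.000, 1.182]

The exponential density is strictly decreasing on [0, ∞), so the HPD interval is anchored at 0: [0, q] with P(μ ≤ q) = 0.98.
q = −ln(1 − 0.98) / 3.31 = 3.9120 / 3.31 = 1.182.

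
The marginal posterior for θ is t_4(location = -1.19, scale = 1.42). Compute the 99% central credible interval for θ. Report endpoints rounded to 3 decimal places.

The t_4 distribution is symmetric; the 99% interval is -1.19 ± t·1.42 with t_{0.995,4} = 4.604.
Half-width: 4.604 × 1.42 = 6.538.
-1.19 − 6.538 = -7.728; -1.19 + 6.538 = 5.348.

[-7.728, 5.348]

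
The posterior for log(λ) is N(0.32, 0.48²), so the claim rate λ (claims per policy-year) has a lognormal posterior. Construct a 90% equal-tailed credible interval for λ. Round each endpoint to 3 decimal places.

[0.625, 3.033]

On the log scale the 90% interval is 0.32 ± 1.645 × 0.48 = [-0.4695, 1.1095].
Exponentiate: [e^-0.4695, e^1.1095] = [0.625, 3.033].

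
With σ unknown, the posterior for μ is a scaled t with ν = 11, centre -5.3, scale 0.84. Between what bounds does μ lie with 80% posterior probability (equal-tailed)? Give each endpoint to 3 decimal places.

The t_11 distribution is symmetric; the 80% interval is -5.3 ± t·0.84 with t_{0.9,11} = 1.363.
Half-width: 1.363 × 0.84 = 1.145.
-5.3 − 1.145 = -6.445; -5.3 + 1.145 = -4.155.

[-6.445, -4.155]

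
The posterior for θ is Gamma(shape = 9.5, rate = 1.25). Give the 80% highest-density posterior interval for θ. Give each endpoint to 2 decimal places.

[4.21, 10.28]

The posterior is unimodal and skewed, so the HPD interval has equal density at both endpoints and is the shortest 80% interval.
Solving f(4.21) = f(10.28) with F(10.28) − F(4.21) = 0.80 gives [4.21, 10.28].
For comparison, the equal-tailed interval is [4.66, 10.88]; the HPD is narrower and shifted toward the mode.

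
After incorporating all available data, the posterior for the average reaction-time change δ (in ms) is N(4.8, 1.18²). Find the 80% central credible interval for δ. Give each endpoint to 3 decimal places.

The posterior is symmetric, so the 80% equal-tailed interval is δ = 4.8 ± z·1.18 with z = 1.282.
Half-width: 1.282 × 1.18 = 1.512.
4.8 − 1.512 = 3.288; 4.8 + 1.512 = 6.312.

[3.288, 6.312]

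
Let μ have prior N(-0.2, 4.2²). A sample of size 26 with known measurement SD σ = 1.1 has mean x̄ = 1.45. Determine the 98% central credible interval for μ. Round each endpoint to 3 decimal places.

[0.944, 1.947]

Posterior precision = 1/4.2² + 26/1.1² = 0.0567 + 21.4876 = 21.5443, so posterior SD = 0.2154.
Posterior mean = (-0.2/4.2² + 26·1.45/1.1²) / 21.5443 = 1.4457.
Interval: 1.4457 ± 2.326 × 0.2154 → [0.944, 1.947].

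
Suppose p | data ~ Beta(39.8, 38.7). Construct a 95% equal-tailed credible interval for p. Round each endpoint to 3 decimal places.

[0.397, 0.616]

Posterior: Beta(39.8, 38.7).
Equal-tailed 95% interval: the 0.025 and 0.975 quantiles of Beta(39.8, 38.7).
Posterior mean ≈ 0.507, SD ≈ 0.056; a Normal approximation gives roughly [0.397, 0.617].
Exact: F⁻¹(0.025) = 0.397; F⁻¹(0.975) = 0.616.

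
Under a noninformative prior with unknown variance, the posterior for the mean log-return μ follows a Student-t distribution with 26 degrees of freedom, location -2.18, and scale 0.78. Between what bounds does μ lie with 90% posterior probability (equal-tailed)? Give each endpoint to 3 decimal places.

The t_26 distribution is symmetric; the 90% interval is -2.18 ± t·0.78 with t_{0.95,26} = 1.706.
Half-width: 1.706 × 0.78 = 1.330.
-2.18 − 1.330 = -3.510; -2.18 + 1.330 = -0.850.

[-3.510, -0.850]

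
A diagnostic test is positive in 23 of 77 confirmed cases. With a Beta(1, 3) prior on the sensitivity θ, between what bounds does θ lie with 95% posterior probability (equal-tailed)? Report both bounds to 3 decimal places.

[0.203, 0.400]

Posterior: Beta(1+23, 3+54) = Beta(24, 57).
Equal-tailed 95% interval: the 0.025 and 0.975 quantiles of Beta(24, 57).
Posterior mean ≈ 0.296, SD ≈ 0.050; a Normal approximation gives roughly [0.197, 0.395].
Exact: F⁻¹(0.025) = 0.203; F⁻¹(0.975) = 0.400.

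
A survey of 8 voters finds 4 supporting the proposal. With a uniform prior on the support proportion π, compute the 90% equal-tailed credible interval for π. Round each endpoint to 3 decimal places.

[0.251, 0.749]

Posterior: Beta(1+4, 1+4) = Beta(5, 5).
Equal-tailed 90% interval: the 0.05 and 0.95 quantiles of Beta(5, 5).
Posterior mean ≈ 0.500, SD ≈ 0.151; a Normal approximation gives roughly [0.252, 0.748].
Exact: F⁻¹(0.05) = 0.251; F⁻¹(0.95) = 0.749.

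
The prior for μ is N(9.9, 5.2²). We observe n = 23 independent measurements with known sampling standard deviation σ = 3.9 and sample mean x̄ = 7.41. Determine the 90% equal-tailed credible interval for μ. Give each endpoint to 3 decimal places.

Posterior precision = 1/5.2² + 23/3.9² = 0.0370 + 1.5122 = 1.5491, so posterior SD = 0.8034.
Posterior mean = (9.9/5.2² + 23·7.41/3.9²) / 1.5491 = 7.4694.
Interval: 7.4694 ± 1.645 × 0.8034 → [6.148, 8.791].

[6.148, 8.791]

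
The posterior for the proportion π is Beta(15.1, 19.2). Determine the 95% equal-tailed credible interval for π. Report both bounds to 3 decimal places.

[0.281, 0.606]

Posterior: Beta(15.1, 19.2).
Equal-tailed 95% interval: the 0.025 and 0.975 quantiles of Beta(15.1, 19.2).
Posterior mean ≈ 0.440, SD ≈ 0.084; a Normal approximation gives roughly [0.276, 0.604].
Exact: F⁻¹(0.025) = 0.281; F⁻¹(0.975) = 0.606.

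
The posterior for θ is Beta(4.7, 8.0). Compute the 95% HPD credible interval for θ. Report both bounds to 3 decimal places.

The posterior is unimodal and skewed, so the HPD interval has equal density at both endpoints and is the shortest 95% interval.
Solving f(0.127) = f(0.624) with F(0.624) − F(0.127) = 0.95 gives [0.127, 0.624].
For comparison, the equal-tailed interval is [0.139, 0.640]; the HPD is narrower and shifted toward the mode.

[0.127, 0.624]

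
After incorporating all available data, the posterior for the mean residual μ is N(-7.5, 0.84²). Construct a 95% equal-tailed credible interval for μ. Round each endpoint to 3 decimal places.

[-9.146, -5.854]

The posterior is symmetric, so the 95% equal-tailed interval is μ = -7.5 ± z·0.84 with z = 1.960.
Half-width: 1.960 × 0.84 = 1.646.
-7.5 − 1.646 = -9.146; -7.5 + 1.646 = -5.854.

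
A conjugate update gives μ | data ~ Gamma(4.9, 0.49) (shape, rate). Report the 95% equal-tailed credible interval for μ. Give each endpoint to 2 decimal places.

Posterior: Gamma(shape 4.9, rate 0.49).
Equal-tailed 95% interval: Gamma(4.9, 0.49) quantiles at 0.025 and 0.975.
Posterior mean ≈ 10.00, SD ≈ 4.52; a Normal approximation gives roughly [1.15, 18.85].
Exact: lower = 3.20; upper = 20.61.

[3.20, 20.61]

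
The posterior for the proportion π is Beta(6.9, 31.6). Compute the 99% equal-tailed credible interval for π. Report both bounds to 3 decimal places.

[0.056, 0.363]

Posterior: Beta(6.9, 31.6).
Equal-tailed 99% interval: the 0.005 and 0.995 quantiles of Beta(6.9, 31.6).
Posterior mean ≈ 0.179, SD ≈ 0.061; a Normal approximation gives roughly [0.022, 0.336].
Exact: F⁻¹(0.005) = 0.056; F⁻¹(0.995) = 0.363.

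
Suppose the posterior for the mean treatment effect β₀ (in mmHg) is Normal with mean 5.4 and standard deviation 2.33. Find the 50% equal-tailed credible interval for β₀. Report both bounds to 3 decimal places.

The posterior is symmetric, so the 50% equal-tailed interval is β₀ = 5.4 ± z·2.33 with z = 0.674.
Half-width: 0.674 × 2.33 = 1.572.
5.4 − 1.572 = 3.828; 5.4 + 1.572 = 6.972.

[3.828, 6.972]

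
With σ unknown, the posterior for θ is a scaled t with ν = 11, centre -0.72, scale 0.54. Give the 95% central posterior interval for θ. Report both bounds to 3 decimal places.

[-1.909, 0.469]

The t_11 distribution is symmetric; the 95% interval is -0.72 ± t·0.54 with t_{0.975,11} = 2.201.
Half-width: 2.201 × 0.54 = 1.189.
-0.72 − 1.189 = -1.909; -0.72 + 1.189 = 0.469.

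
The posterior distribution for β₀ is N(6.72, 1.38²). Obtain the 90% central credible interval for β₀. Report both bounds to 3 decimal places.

[4.450, 8.990]

The posterior is symmetric, so the 90% equal-tailed interval is β₀ = 6.72 ± z·1.38 with z = 1.645.
Half-width: 1.645 × 1.38 = 2.270.
6.72 − 2.270 = 4.450; 6.72 + 2.270 = 8.990.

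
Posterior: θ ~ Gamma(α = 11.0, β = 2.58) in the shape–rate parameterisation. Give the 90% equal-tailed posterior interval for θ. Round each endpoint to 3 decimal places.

Posterior: Gamma(shape 11.0, rate 2.58).
Equal-tailed 90% interval: Gamma(11.0, 2.58) quantiles at 0.05 and 0.95.
Posterior mean ≈ 4.264, SD ≈ 1.286; a Normal approximation gives roughly [2.149, 6.378].
Exact: lower = 2.391; upper = 6.575.

[2.391, 6.575]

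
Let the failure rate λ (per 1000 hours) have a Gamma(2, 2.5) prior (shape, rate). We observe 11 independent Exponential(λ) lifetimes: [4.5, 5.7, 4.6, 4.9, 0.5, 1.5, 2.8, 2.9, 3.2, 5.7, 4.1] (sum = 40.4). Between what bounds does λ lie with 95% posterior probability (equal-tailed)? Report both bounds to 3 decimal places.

Posterior: Gamma(2+11, 2.5+40.4) = Gamma(13, 42.9) (shape, rate).
Equal-tailed 95% interval: Gamma(13, 42.9) quantiles at 0.025 and 0.975.
Posterior mean ≈ 0.303, SD ≈ 0.084; a Normal approximation gives roughly [0.138, 0.468].
Exact: lower = 0.161; upper = 0.489.

[0.161, 0.489]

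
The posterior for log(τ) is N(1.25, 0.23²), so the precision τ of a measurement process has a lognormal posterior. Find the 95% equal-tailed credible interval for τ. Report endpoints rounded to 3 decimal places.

[2.224, 5.478]

On the log scale the 95% interval is 1.25 ± 1.960 × 0.23 = [0.7992, 1.7008].
Exponentiate: [e^0.7992, e^1.7008] = [2.224, 5.478].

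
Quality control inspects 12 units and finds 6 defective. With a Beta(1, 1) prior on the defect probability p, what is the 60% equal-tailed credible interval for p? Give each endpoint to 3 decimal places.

[0.387, 0.613]

Posterior: Beta(1+6, 1+6) = Beta(7, 7).
Equal-tailed 60% interval: the 0.2 and 0.8 quantiles of Beta(7, 7).
Posterior mean ≈ 0.500, SD ≈ 0.129; a Normal approximation gives roughly [0.391, 0.609].
Exact: F⁻¹(0.2) = 0.387; F⁻¹(0.8) = 0.613.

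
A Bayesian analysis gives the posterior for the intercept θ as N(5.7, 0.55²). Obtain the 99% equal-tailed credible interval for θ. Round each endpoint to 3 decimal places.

[4.283, 7.117]

The posterior is symmetric, so the 99% equal-tailed interval is θ = 5.7 ± z·0.55 with z = 2.576.
Half-width: 2.576 × 0.55 = 1.417.
5.7 − 1.417 = 4.283; 5.7 + 1.417 = 7.117.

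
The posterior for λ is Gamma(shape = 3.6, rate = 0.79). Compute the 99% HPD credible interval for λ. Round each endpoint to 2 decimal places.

The posterior is unimodal and skewed, so the HPD interval has equal density at both endpoints and is the shortest 99% interval.
Solving f(0.35) = f(12.00) with F(12.00) − F(0.35) = 0.99 gives [0.35, 12.00].
For comparison, the equal-tailed interval is [0.67, 13.05]; the HPD is narrower and shifted toward the mode.

[0.35, 12.00]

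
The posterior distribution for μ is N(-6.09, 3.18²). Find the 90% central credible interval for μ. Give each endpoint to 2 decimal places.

[-11.32, -0.86]

The posterior is symmetric, so the 90% equal-tailed interval is μ = -6.09 ± z·3.18 with z = 1.645.
Half-width: 1.645 × 3.18 = 5.23.
-6.09 − 5.23 = -11.32; -6.09 + 5.23 = -0.86.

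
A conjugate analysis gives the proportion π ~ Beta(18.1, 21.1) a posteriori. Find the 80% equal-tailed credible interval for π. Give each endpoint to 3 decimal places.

Posterior: Beta(18.1, 21.1).
Equal-tailed 80% interval: the 0.1 and 0.9 quantiles of Beta(18.1, 21.1).
Posterior mean ≈ 0.462, SD ≈ 0.079; a Normal approximation gives roughly [0.361, 0.563].
Exact: F⁻¹(0.1) = 0.361; F⁻¹(0.9) = 0.564.

[0.361, 0.564]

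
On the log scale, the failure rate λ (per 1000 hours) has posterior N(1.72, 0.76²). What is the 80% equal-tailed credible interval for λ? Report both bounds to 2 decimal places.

[2.11, 14.79]

On the log scale the 80% interval is 1.72 ± 1.282 × 0.76 = [0.7460, 2.6940].
Exponentiate: [e^0.7460, e^2.6940] = [2.11, 14.79].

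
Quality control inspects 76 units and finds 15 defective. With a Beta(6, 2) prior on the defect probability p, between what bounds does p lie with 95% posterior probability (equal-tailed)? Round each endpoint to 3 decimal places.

[0.164, 0.347]

Posterior: Beta(6+15, 2+61) = Beta(21, 63).
Equal-tailed 95% interval: the 0.025 and 0.975 quantiles of Beta(21, 63).
Posterior mean ≈ 0.250, SD ≈ 0.047; a Normal approximation gives roughly [0.158, 0.342].
Exact: F⁻¹(0.025) = 0.164; F⁻¹(0.975) = 0.347.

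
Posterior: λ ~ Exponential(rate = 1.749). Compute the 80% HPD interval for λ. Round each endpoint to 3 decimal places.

The exponential density is strictly decreasing on [0, ∞), so the HPD interval is anchored at 0: [0, q] with P(λ ≤ q) = 0.80.
q = −ln(1 − 0.80) / 1.749 = 1.6094 / 1.749 = 0.920.

[0.000, 0.920]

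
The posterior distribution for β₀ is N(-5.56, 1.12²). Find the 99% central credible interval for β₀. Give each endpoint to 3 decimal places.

[-8.445, -2.675]

The posterior is symmetric, so the 99% equal-tailed interval is β₀ = -5.56 ± z·1.12 with z = 2.576.
Half-width: 2.576 × 1.12 = 2.885.
-5.56 − 2.885 = -8.445; -5.56 + 2.885 = -2.675.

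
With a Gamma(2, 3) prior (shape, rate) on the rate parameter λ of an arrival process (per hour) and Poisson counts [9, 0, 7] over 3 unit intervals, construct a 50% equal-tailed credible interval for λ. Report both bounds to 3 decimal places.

Posterior: Gamma(2+16, 3+3) = Gamma(18, 6) (shape, rate).
Equal-tailed 50% interval: Gamma(18, 6) quantiles at 0.25 and 0.75.
Posterior mean ≈ 3.000, SD ≈ 0.707; a Normal approximation gives roughly [2.523, 3.477].
Exact: lower = 2.498; upper = 3.442.

[2.498, 3.442]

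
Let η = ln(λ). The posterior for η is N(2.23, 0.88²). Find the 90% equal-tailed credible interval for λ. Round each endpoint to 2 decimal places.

On the log scale the 90% interval is 2.23 ± 1.645 × 0.88 = [0.7825, 3.6775].
Exponentiate: [e^0.7825, e^3.6775] = [2.19, 39.55].

[2.19, 39.55]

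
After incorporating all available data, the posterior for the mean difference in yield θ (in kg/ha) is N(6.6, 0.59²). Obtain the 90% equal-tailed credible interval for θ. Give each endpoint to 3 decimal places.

[5.630, 7.570]

The posterior is symmetric, so the 90% equal-tailed interval is θ = 6.6 ± z·0.59 with z = 1.645.
Half-width: 1.645 × 0.59 = 0.970.
6.6 − 0.970 = 5.630; 6.6 + 0.970 = 7.570.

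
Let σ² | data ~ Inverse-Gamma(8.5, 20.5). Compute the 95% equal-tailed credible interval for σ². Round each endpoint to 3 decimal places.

[1.358, 5.420]

Inverse-Gamma(8.5, 20.5) quantiles: F⁻¹(0.025) and F⁻¹(0.975).
Equivalently, 1/σ² ~ Gamma(8.5, rate = 20.5); invert its 0.975 and 0.025 quantiles.
Posterior mean ≈ 2.733, SD ≈ 1.072; a Normal approximation gives roughly [0.632, 4.835].
Exact: lower = 1.358; upper = 5.420.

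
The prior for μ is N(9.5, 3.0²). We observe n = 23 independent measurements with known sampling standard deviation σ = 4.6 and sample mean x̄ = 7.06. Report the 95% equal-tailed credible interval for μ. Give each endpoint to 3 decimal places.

[5.496, 9.077]

Posterior precision = 1/3.0² + 23/4.6² = 0.1111 + 1.0870 = 1.1981, so posterior SD = 0.9136.
Posterior mean = (9.5/3.0² + 23·7.06/4.6²) / 1.1981 = 7.2863.
Interval: 7.2863 ± 1.960 × 0.9136 → [5.496, 9.077].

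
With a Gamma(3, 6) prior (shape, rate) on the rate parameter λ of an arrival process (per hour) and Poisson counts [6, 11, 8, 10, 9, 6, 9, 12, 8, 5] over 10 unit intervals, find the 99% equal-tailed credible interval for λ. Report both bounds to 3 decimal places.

[4.053, 7.056]

Posterior: Gamma(3+84, 6+10) = Gamma(87, 16) (shape, rate).
Equal-tailed 99% interval: Gamma(87, 16) quantiles at 0.005 and 0.995.
Posterior mean ≈ 5.438, SD ≈ 0.583; a Normal approximation gives roughly [3.936, 6.939].
Exact: lower = 4.053; upper = 7.056.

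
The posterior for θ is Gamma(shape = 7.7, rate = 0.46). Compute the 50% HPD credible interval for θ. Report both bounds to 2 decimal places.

The posterior is unimodal and skewed, so the HPD interval has equal density at both endpoints and is the shortest 50% interval.
Solving f(11.05) = f(18.75) with F(18.75) − F(11.05) = 0.50 gives [11.05, 18.75].
For comparison, the equal-tailed interval is [12.38, 20.32]; the HPD is narrower and shifted toward the mode.

[11.05, 18.75]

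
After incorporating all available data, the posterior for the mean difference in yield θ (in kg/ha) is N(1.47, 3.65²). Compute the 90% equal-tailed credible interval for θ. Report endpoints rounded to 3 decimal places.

The posterior is symmetric, so the 90% equal-tailed interval is θ = 1.47 ± z·3.65 with z = 1.645.
Half-width: 1.645 × 3.65 = 6.004.
1.47 − 6.004 = -4.534; 1.47 + 6.004 = 7.474.

[-4.534, 7.474]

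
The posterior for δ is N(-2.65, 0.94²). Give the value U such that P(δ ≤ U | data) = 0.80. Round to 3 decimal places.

Need U with P(δ ≤ U) = 0.80: U = -2.65 + z_{0.2}·0.94.
z = 0.842; U = -2.65 + 0.842 × 0.94 = -1.859.

-1.859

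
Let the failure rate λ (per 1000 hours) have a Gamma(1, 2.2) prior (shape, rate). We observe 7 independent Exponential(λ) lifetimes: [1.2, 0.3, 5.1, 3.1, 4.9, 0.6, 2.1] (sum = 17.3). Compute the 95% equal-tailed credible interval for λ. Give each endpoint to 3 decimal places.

Posterior: Gamma(1+7, 2.2+17.3) = Gamma(8, 19.5) (shape, rate).
Equal-tailed 95% interval: Gamma(8, 19.5) quantiles at 0.025 and 0.975.
Posterior mean ≈ 0.410, SD ≈ 0.145; a Normal approximation gives roughly [0.126, 0.695].
Exact: lower = 0.177; upper = 0.740.

[0.177, 0.740]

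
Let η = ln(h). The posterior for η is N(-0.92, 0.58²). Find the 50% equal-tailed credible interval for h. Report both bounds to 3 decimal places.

On the log scale the 50% interval is -0.92 ± 0.674 × 0.58 = [-1.3112, -0.5288].
Exponentiate: [e^-1.3112, e^-0.5288] = [0.269, 0.589].

[0.269, 0.589]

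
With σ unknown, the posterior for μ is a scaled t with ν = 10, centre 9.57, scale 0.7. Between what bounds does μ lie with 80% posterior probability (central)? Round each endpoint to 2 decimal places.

The t_10 distribution is symmetric; the 80% interval is 9.57 ± t·0.7 with t_{0.9,10} = 1.372.
Half-width: 1.372 × 0.7 = 0.96.
9.57 − 0.96 = 8.61; 9.57 + 0.96 = 10.53.

[8.61, 10.53]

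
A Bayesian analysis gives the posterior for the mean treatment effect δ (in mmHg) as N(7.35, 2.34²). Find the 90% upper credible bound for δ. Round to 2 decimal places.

10.35

Need U with P(δ ≤ U) = 0.90: U = 7.35 + z_{0.1}·2.34.
z = 1.282; U = 7.35 + 1.282 × 2.34 = 10.35.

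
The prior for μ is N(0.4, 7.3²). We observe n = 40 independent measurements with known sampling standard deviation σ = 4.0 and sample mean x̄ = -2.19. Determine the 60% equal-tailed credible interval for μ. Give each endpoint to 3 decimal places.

[-2.701, -1.640]

Posterior precision = 1/7.3² + 40/4.0² = 0.0188 + 2.5000 = 2.5188, so posterior SD = 0.6301.
Posterior mean = (0.4/7.3² + 40·-2.19/4.0²) / 2.5188 = -2.1707.
Interval: -2.1707 ± 0.842 × 0.6301 → [-2.701, -1.640].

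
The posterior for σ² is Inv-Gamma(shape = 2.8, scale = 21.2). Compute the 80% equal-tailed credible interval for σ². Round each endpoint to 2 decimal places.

Inverse-Gamma(2.8, 21.2) quantiles: F⁻¹(0.1) and F⁻¹(0.9).
Equivalently, 1/σ² ~ Gamma(2.8, rate = 21.2); invert its 0.9 and 0.1 quantiles.
Posterior mean ≈ 11.78, SD ≈ 13.17; a Normal approximation gives roughly [-5.10, 28.65].
Exact: lower = 4.20; upper = 21.61.

[4.20, 21.61]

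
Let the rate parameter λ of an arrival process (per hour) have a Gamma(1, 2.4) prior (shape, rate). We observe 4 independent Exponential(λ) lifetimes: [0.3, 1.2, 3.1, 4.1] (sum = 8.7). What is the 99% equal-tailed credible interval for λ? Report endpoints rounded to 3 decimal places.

[0.097, 1.135]

Posterior: Gamma(1+4, 2.4+8.7) = Gamma(5, 11.1) (shape, rate).
Equal-tailed 99% interval: Gamma(5, 11.1) quantiles at 0.005 and 0.995.
Posterior mean ≈ 0.450, SD ≈ 0.201; a Normal approximation gives roughly [-0.068, 0.969].
Exact: lower = 0.097; upper = 1.135.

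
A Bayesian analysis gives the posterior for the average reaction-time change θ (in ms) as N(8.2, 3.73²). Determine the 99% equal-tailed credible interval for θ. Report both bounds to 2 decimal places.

The posterior is symmetric, so the 99% equal-tailed interval is θ = 8.2 ± z·3.73 with z = 2.576.
Half-width: 2.576 × 3.73 = 9.61.
8.2 − 9.61 = -1.41; 8.2 + 9.61 = 17.81.

[-1.41, 17.81]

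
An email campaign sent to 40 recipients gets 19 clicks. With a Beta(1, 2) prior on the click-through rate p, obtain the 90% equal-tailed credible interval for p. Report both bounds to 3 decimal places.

[0.342, 0.590]

Posterior: Beta(1+19, 2+21) = Beta(20, 23).
Equal-tailed 90% interval: the 0.05 and 0.95 quantiles of Beta(20, 23).
Posterior mean ≈ 0.465, SD ≈ 0.075; a Normal approximation gives roughly [0.341, 0.589].
Exact: F⁻¹(0.05) = 0.342; F⁻¹(0.95) = 0.590.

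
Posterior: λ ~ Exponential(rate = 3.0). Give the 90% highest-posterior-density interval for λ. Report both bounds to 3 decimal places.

[0.000, 0.768]

The exponential density is strictly decreasing on [0, ∞), so the HPD interval is anchored at 0: [0, q] with P(λ ≤ q) = 0.90.
q = −ln(1 − 0.90) / 3.0 = 2.3026 / 3.0 = 0.768.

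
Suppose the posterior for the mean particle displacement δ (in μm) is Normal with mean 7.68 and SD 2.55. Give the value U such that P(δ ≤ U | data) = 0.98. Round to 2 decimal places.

Need U with P(δ ≤ U) = 0.98: U = 7.68 + z_{0.02}·2.55.
z = 2.054; U = 7.68 + 2.054 × 2.55 = 12.92.

12.92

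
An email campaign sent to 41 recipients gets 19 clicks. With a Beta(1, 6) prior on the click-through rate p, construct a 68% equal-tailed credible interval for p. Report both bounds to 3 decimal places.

[0.346, 0.487]

Posterior: Beta(1+19, 6+22) = Beta(20, 28).
Equal-tailed 68% interval: the 0.16 and 0.84 quantiles of Beta(20, 28).
Posterior mean ≈ 0.417, SD ≈ 0.070; a Normal approximation gives roughly [0.347, 0.487].
Exact: F⁻¹(0.16) = 0.346; F⁻¹(0.84) = 0.487.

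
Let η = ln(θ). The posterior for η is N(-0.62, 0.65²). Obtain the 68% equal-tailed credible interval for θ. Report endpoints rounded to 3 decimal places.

On the log scale the 68% interval is -0.62 ± 0.994 × 0.65 = [-1.2664, 0.0264].
Exponentiate: [e^-1.2664, e^0.0264] = [0.282, 1.027].

[0.282, 1.027]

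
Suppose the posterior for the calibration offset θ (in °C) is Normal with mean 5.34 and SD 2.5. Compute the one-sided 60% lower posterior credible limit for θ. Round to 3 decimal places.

Need L with P(θ ≥ L) = 0.60: L = 5.34 − z_{0.4}·2.5.
z = 0.253; L = 5.34 − 0.253 × 2.5 = 4.707.

4.707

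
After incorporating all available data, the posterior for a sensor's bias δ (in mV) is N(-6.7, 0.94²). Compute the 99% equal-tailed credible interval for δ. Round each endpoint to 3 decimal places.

The posterior is symmetric, so the 99% equal-tailed interval is δ = -6.7 ± z·0.94 with z = 2.576.
Half-width: 2.576 × 0.94 = 2.421.
-6.7 − 2.421 = -9.121; -6.7 + 2.421 = -4.279.

[-9.121, -4.279]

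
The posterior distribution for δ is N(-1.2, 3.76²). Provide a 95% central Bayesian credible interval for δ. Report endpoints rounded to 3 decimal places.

The posterior is symmetric, so the 95% equal-tailed interval is δ = -1.2 ± z·3.76 with z = 1.960.
Half-width: 1.960 × 3.76 = 7.369.
-1.2 − 7.369 = -8.569; -1.2 + 7.369 = 6.169.

[-8.569, 6.169]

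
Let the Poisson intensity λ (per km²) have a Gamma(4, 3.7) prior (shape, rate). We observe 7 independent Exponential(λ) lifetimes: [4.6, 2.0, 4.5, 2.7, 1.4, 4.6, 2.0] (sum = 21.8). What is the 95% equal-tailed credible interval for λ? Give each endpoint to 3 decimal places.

Posterior: Gamma(4+7, 3.7+21.8) = Gamma(11, 25.5) (shape, rate).
Equal-tailed 95% interval: Gamma(11, 25.5) quantiles at 0.025 and 0.975.
Posterior mean ≈ 0.431, SD ≈ 0.130; a Normal approximation gives roughly [0.176, 0.686].
Exact: lower = 0.215; upper = 0.721.

[0.215, 0.721]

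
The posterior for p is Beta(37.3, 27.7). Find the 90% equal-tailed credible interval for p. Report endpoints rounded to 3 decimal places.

Posterior: Beta(37.3, 27.7).
Equal-tailed 90% interval: the 0.05 and 0.95 quantiles of Beta(37.3, 27.7).
Posterior mean ≈ 0.574, SD ≈ 0.061; a Normal approximation gives roughly [0.474, 0.674].
Exact: F⁻¹(0.05) = 0.472; F⁻¹(0.95) = 0.673.

[0.472, 0.673]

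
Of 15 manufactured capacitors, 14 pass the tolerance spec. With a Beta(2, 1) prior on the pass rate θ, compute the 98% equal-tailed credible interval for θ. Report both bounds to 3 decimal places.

[0.668, 0.991]

Posterior: Beta(2+14, 1+1) = Beta(16, 2).
Equal-tailed 98% interval: the 0.01 and 0.99 quantiles of Beta(16, 2).
Posterior mean ≈ 0.889, SD ≈ 0.072; a Normal approximation gives roughly [0.721, 1.057].
Exact: F⁻¹(0.01) = 0.668; F⁻¹(0.99) = 0.991.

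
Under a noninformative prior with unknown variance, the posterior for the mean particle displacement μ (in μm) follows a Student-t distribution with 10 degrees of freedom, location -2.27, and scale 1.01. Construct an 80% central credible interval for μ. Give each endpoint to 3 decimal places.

[-3.656, -0.884]

The t_10 distribution is symmetric; the 80% interval is -2.27 ± t·1.01 with t_{0.9,10} = 1.372.
Half-width: 1.372 × 1.01 = 1.386.
-2.27 − 1.386 = -3.656; -2.27 + 1.386 = -0.884.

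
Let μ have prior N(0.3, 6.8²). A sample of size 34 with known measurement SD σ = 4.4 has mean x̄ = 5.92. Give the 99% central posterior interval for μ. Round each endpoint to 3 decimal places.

[3.920, 7.783]

Posterior precision = 1/6.8² + 34/4.4² = 0.0216 + 1.7562 = 1.7778, so posterior SD = 0.7500.
Posterior mean = (0.3/6.8² + 34·5.92/4.4²) / 1.7778 = 5.8516.
Interval: 5.8516 ± 2.576 × 0.7500 → [3.920, 7.783].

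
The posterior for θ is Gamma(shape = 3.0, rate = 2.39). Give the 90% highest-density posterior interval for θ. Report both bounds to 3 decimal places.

The posterior is unimodal and skewed, so the HPD interval has equal density at both endpoints and is the shortest 90% interval.
Solving f(0.185) = f(2.293) with F(2.293) − F(0.185) = 0.90 gives [0.185, 2.293].
For comparison, the equal-tailed interval is [0.342, 2.634]; the HPD is narrower and shifted toward the mode.

[0.185, 2.293]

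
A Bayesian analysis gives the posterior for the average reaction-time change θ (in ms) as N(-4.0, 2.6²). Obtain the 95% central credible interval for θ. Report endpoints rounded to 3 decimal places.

[-9.096, 1.096]

The posterior is symmetric, so the 95% equal-tailed interval is θ = -4.0 ± z·2.6 with z = 1.960.
Half-width: 1.960 × 2.6 = 5.096.
-4.0 − 5.096 = -9.096; -4.0 + 5.096 = 1.096.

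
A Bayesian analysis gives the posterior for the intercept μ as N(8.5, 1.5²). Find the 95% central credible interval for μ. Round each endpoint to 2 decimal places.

[5.56, 11.44]

The posterior is symmetric, so the 95% equal-tailed interval is μ = 8.5 ± z·1.5 with z = 1.960.
Half-width: 1.960 × 1.5 = 2.94.
8.5 − 2.94 = 5.56; 8.5 + 2.94 = 11.44.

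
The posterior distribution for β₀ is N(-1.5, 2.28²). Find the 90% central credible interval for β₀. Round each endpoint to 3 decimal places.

[-5.250, 2.250]

The posterior is symmetric, so the 90% equal-tailed interval is β₀ = -1.5 ± z·2.28 with z = 1.645.
Half-width: 1.645 × 2.28 = 3.750.
-1.5 − 3.750 = -5.250; -1.5 + 3.750 = 2.250.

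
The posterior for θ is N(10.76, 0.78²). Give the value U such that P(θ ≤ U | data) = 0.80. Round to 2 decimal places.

Need U with P(θ ≤ U) = 0.80: U = 10.76 + z_{0.2}·0.78.
z = 0.842; U = 10.76 + 0.842 × 0.78 = 11.42.

11.42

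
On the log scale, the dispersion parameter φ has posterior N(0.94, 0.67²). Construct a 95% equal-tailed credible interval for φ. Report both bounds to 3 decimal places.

On the log scale the 95% interval is 0.94 ± 1.960 × 0.67 = [-0.3732, 2.2532].
Exponentiate: [e^-0.3732, e^2.2532] = [0.689, 9.518].

[0.689, 9.518]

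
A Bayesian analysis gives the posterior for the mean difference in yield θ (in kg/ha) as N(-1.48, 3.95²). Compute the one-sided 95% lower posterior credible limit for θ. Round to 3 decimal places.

-7.977

Need L with P(θ ≥ L) = 0.95: L = -1.48 − z_{0.05}·3.95.
z = 1.645; L = -1.48 − 1.645 × 3.95 = -7.977.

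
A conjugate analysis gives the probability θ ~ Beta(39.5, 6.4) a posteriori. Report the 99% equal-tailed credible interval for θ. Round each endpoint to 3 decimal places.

Posterior: Beta(39.5, 6.4).
Equal-tailed 99% interval: the 0.005 and 0.995 quantiles of Beta(39.5, 6.4).
Posterior mean ≈ 0.861, SD ≈ 0.051; a Normal approximation gives roughly [0.730, 0.991].
Exact: F⁻¹(0.005) = 0.704; F⁻¹(0.995) = 0.960.

[0.704, 0.960]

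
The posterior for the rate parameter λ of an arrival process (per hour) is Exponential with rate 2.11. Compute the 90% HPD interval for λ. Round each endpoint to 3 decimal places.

[0.000, 1.091]

The exponential density is strictly decreasing on [0, ∞), so the HPD interval is anchored at 0: [0, q] with P(λ ≤ q) = 0.90.
q = −ln(1 − 0.90) / 2.11 = 2.3026 / 2.11 = 1.091.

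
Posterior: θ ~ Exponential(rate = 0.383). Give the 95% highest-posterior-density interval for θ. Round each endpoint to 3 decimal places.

The exponential density is strictly decreasing on [0, ∞), so the HPD interval is anchored at 0: [0, q] with P(θ ≤ q) = 0.95.
q = −ln(1 − 0.95) / 0.383 = 2.9957 / 0.383 = 7.822.

[0.000, 7.822]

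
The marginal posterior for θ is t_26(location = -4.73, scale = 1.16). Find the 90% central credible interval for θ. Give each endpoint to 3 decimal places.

The t_26 distribution is symmetric; the 90% interval is -4.73 ± t·1.16 with t_{0.95,26} = 1.706.
Half-width: 1.706 × 1.16 = 1.979.
-4.73 − 1.979 = -6.709; -4.73 + 1.979 = -2.751.

[-6.709, -2.751]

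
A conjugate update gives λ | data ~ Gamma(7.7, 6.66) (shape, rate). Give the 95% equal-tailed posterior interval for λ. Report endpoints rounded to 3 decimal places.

[0.489, 2.105]

Posterior: Gamma(shape 7.7, rate 6.66).
Equal-tailed 95% interval: Gamma(7.7, 6.66) quantiles at 0.025 and 0.975.
Posterior mean ≈ 1.156, SD ≈ 0.417; a Normal approximation gives roughly [0.340, 1.973].
Exact: lower = 0.489; upper = 2.105.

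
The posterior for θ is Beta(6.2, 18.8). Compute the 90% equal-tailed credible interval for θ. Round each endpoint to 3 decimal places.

[0.121, 0.398]

Posterior: Beta(6.2, 18.8).
Equal-tailed 90% interval: the 0.05 and 0.95 quantiles of Beta(6.2, 18.8).
Posterior mean ≈ 0.248, SD ≈ 0.085; a Normal approximation gives roughly [0.109, 0.387].
Exact: F⁻¹(0.05) = 0.121; F⁻¹(0.95) = 0.398.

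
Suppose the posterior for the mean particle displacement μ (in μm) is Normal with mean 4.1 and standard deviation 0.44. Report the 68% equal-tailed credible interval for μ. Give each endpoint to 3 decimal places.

The posterior is symmetric, so the 68% equal-tailed interval is μ = 4.1 ± z·0.44 with z = 0.994.
Half-width: 0.994 × 0.44 = 0.438.
4.1 − 0.438 = 3.662; 4.1 + 0.438 = 4.538.

[3.662, 4.538]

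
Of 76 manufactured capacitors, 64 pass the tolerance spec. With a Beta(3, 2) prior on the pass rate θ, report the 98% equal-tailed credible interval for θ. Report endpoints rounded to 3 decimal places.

[0.719, 0.912]

Posterior: Beta(3+64, 2+12) = Beta(67, 14).
Equal-tailed 98% interval: the 0.01 and 0.99 quantiles of Beta(67, 14).
Posterior mean ≈ 0.827, SD ≈ 0.042; a Normal approximation gives roughly [0.730, 0.924].
Exact: F⁻¹(0.01) = 0.719; F⁻¹(0.99) = 0.912.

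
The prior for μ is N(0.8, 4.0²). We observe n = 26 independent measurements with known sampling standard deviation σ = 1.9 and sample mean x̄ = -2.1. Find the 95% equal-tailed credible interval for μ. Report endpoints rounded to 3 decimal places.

Posterior precision = 1/4.0² + 26/1.9² = 0.0625 + 7.2022 = 7.2647, so posterior SD = 0.3710.
Posterior mean = (0.8/4.0² + 26·-2.1/1.9²) / 7.2647 = -2.0751.
Interval: -2.0751 ± 1.960 × 0.3710 → [-2.802, -1.348].

[-2.802, -1.348]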